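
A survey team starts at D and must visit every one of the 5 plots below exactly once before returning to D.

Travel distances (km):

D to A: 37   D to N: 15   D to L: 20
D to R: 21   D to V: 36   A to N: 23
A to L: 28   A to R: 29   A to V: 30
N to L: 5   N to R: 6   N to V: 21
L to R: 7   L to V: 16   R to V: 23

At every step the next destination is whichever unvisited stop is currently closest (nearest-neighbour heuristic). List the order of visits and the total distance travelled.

Nearest-neighbour total = 117 km; route D → N → L → R → V → A → D.

D → [N:15 / L:20 / R:21 / V:36 / A:37] → N (15)
N → [L:5 / R:6 / V:21 / A:23] → L (5)
L → [R:7 / V:16 / A:28] → R (7)
R → [V:23 / A:29] → V (23)
V → [A:30] → A (30)
Return A→D: 37.
Total = 15 + 5 + 7 + 23 + 30 + 37 = 117.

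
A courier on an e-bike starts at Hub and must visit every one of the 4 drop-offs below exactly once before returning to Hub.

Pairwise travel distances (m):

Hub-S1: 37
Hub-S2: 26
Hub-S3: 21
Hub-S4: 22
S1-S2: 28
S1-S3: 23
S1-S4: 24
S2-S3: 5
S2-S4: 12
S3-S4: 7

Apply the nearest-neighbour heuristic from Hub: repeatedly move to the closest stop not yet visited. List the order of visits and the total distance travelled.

99 m along Hub → S3 → S2 → S4 → S1 → Hub.

From Hub: distances to unvisited — S3=21, S4=22, S2=26, S1=37. Nearest is S3 (21).
From S3: distances to unvisited — S2=5, S4=7, S1=23. Nearest is S2 (5).
From S2: distances to unvisited — S4=12, S1=28. Nearest is S4 (12).
From S4: distances to unvisited — S1=24. Nearest is S1 (24).
Return S1→Hub: 37.
Total = 21 + 5 + 12 + 24 + 37 = 99.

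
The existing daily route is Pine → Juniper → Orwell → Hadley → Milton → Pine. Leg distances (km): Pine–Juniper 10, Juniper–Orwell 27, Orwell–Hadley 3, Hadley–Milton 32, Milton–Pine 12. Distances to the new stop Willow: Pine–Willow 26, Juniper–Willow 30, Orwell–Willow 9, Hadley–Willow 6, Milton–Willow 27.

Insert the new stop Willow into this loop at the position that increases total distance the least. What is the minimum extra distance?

+1 km — insert Willow between Hadley and Milton.

Insertion cost between consecutive stops i–j is d(i,Willow) + d(Willow,j) − d(i,j):
  between Pine and Juniper: 26 + 30 − 10 = 46
  between Juniper and Orwell: 30 + 9 − 27 = 12
  between Orwell and Hadley: 9 + 6 − 3 = 12
  between Hadley and Milton: 6 + 27 − 32 = 1
  between Milton and Pine: 27 + 26 − 12 = 41
Cheapest insertion is between Hadley and Milton, adding 1.
New total = 84 + 1 = 85.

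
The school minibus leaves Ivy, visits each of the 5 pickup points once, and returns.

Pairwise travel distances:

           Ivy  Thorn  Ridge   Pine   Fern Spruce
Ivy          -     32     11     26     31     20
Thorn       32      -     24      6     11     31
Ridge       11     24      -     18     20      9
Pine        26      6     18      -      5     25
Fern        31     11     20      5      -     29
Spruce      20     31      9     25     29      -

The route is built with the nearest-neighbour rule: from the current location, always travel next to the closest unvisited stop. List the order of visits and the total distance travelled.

From Ivy: distances to unvisited — Ridge=11, Spruce=20, Pine=26, Fern=31, Thorn=32. Nearest is Ridge (11).
From Ridge: distances to unvisited — Spruce=9, Pine=18, Fern=20, Thorn=24. Nearest is Spruce (9).
From Spruce: distances to unvisited — Pine=25, Fern=29, Thorn=31. Nearest is Pine (25).
From Pine: distances to unvisited — Fern=5, Thorn=6. Nearest is Fern (5).
From Fern: distances to unvisited — Thorn=11. Nearest is Thorn (11).
Return Thorn→Ivy: 32.
Total = 11 + 9 + 25 + 5 + 11 + 32 = 93.

Total distance 93 via the nearest-neighbour route Ivy → Ridge → Spruce → Pine → Fern → Thorn → Ivy.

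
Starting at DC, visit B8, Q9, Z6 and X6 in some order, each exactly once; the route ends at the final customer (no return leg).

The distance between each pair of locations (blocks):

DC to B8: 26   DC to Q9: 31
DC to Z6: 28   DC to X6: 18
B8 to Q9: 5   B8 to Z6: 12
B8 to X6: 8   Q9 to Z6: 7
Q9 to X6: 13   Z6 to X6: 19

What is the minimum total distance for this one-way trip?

There are 4! = 24 possible orderings.
DC → B8 → Q9 → Z6 → X6: 26+5+7+19 = 57
DC → B8 → Q9 → X6 → Z6: 26+5+13+19 = 63
DC → B8 → Z6 → Q9 → X6: 26+12+7+13 = 58
DC → B8 → Z6 → X6 → Q9: 26+12+19+13 = 70
DC → B8 → X6 → Q9 → Z6: 26+8+13+7 = 54
DC → B8 → X6 → Z6 → Q9: 26+8+19+7 = 60
DC → Q9 → B8 → Z6 → X6: 31+5+12+19 = 67
DC → Q9 → B8 → X6 → Z6: 31+5+8+19 = 63
DC → Q9 → Z6 → B8 → X6: 31+7+12+8 = 58
DC → Q9 → Z6 → X6 → B8: 31+7+19+8 = 65
DC → Q9 → X6 → B8 → Z6: 31+13+8+12 = 64
DC → Q9 → X6 → Z6 → B8: 31+13+19+12 = 75
DC → Z6 → B8 → Q9 → X6: 28+12+5+13 = 58
DC → Z6 → B8 → X6 → Q9: 28+12+8+13 = 61
… (10 more)
DC → X6 → B8 → Q9 → Z6: 18+8+5+7 = 38  ← best
The minimum is 38.
One shortest path: DC → X6 → B8 → Q9 → Z6.

38 blocks — the minimum one-way total.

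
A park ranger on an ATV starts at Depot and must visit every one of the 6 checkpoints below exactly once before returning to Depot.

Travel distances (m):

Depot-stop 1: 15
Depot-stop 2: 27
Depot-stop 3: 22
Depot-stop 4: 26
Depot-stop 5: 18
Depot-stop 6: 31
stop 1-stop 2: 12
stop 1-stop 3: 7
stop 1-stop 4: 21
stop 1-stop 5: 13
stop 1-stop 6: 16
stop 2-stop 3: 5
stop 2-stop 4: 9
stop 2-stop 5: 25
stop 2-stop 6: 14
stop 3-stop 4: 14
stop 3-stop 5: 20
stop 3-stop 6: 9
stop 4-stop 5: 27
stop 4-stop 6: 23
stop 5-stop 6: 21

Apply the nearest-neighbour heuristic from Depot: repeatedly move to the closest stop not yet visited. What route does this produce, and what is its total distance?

From Depot: distances to unvisited — stop 1=15, stop 5=18, stop 3=22, stop 4=26, stop 2=27, stop 6=31. Nearest is stop 1 (15).
From stop 1: distances to unvisited — stop 3=7, stop 2=12, stop 5=13, stop 6=16, stop 4=21. Nearest is stop 3 (7).
From stop 3: distances to unvisited — stop 2=5, stop 6=9, stop 4=14, stop 5=20. Nearest is stop 2 (5).
From stop 2: distances to unvisited — stop 4=9, stop 6=14, stop 5=25. Nearest is stop 4 (9).
From stop 4: distances to unvisited — stop 6=23, stop 5=27. Nearest is stop 6 (23).
From stop 6: distances to unvisited — stop 5=21. Nearest is stop 5 (21).
Return stop 5→Depot: 18.
Total = 15 + 7 + 5 + 9 + 23 + 21 + 18 = 98.

Total distance 98 m via the nearest-neighbour route Depot → stop 1 → stop 3 → stop 2 → stop 4 → stop 6 → stop 5 → Depot.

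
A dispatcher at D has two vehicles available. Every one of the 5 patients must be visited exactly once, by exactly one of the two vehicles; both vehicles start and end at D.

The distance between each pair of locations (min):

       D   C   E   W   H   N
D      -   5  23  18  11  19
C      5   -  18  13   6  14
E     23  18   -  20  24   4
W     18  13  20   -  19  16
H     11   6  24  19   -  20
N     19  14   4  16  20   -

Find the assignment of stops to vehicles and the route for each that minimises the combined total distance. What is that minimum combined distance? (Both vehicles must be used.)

Check every non-empty split of the stops between the two vehicles; for each half take its own optimal tour:
  {C} + {E, W, H, N}: 10 + 73 = 83
  {E} + {C, W, H, N}: 46 + 65 = 111
  {C, E} + {W, H, N}: 46 + 65 = 111
  {W} + {C, E, H, N}: 36 + 58 = 94
  {C, W} + {E, H, N}: 36 + 58 = 94
  {E, W} + {C, H, N}: 61 + 50 = 111
  … (15 splits in total)
Best: vehicle 1 D → C → D = 10; vehicle 2 D → E → N → W → H → D = 73; combined 83.

Minimum combined distance: 83 min.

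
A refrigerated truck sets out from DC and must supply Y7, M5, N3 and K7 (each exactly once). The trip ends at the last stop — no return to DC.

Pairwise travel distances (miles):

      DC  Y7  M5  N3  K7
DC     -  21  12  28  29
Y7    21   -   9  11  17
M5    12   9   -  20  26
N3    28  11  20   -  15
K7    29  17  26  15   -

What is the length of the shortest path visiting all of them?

Minimum one-way distance = 47 miles.

There are 4! = 24 possible orderings.
DC → Y7 → M5 → N3 → K7: 21+9+20+15 = 65
DC → Y7 → M5 → K7 → N3: 21+9+26+15 = 71
DC → Y7 → N3 → M5 → K7: 21+11+20+26 = 78
DC → Y7 → N3 → K7 → M5: 21+11+15+26 = 73
DC → Y7 → K7 → M5 → N3: 21+17+26+20 = 84
DC → Y7 → K7 → N3 → M5: 21+17+15+20 = 73
DC → M5 → Y7 → N3 → K7: 12+9+11+15 = 47
DC → M5 → Y7 → K7 → N3: 12+9+17+15 = 53
DC → M5 → N3 → Y7 → K7: 12+20+11+17 = 60
DC → M5 → N3 → K7 → Y7: 12+20+15+17 = 64
DC → M5 → K7 → Y7 → N3: 12+26+17+11 = 66
DC → M5 → K7 → N3 → Y7: 12+26+15+11 = 64
DC → N3 → Y7 → M5 → K7: 28+11+9+26 = 74
DC → N3 → Y7 → K7 → M5: 28+11+17+26 = 82
… (10 more)
The minimum is 47.
One shortest path: DC → M5 → Y7 → N3 → K7.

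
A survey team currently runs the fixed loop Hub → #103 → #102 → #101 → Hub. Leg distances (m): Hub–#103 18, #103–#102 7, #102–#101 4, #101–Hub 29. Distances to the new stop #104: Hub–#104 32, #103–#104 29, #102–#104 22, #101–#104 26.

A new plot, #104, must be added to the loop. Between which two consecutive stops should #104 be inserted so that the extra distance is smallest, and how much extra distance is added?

Adding 29 m by placing #104 on the #101–Hub leg.

Insertion cost between consecutive stops i–j is d(i,#104) + d(#104,j) − d(i,j):
  between Hub and #103: 32 + 29 − 18 = 43
  between #103 and #102: 29 + 22 − 7 = 44
  between #102 and #101: 22 + 26 − 4 = 44
  between #101 and Hub: 26 + 32 − 29 = 29
Cheapest insertion is between #101 and Hub, adding 29.
New total = 58 + 29 = 87.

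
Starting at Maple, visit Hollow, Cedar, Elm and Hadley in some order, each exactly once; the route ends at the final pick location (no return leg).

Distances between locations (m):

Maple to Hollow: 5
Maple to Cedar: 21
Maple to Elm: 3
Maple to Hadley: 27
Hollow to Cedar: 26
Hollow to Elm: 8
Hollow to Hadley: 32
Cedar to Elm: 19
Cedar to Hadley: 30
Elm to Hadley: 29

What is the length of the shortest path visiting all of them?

Shortest open route: 62 m.

There are 4! = 24 possible orderings.
Maple → Hollow → Cedar → Elm → Hadley: 5+26+19+29 = 79
Maple → Hollow → Cedar → Hadley → Elm: 5+26+30+29 = 90
Maple → Hollow → Elm → Cedar → Hadley: 5+8+19+30 = 62
Maple → Hollow → Elm → Hadley → Cedar: 5+8+29+30 = 72
Maple → Hollow → Hadley → Cedar → Elm: 5+32+30+19 = 86
Maple → Hollow → Hadley → Elm → Cedar: 5+32+29+19 = 85
Maple → Cedar → Hollow → Elm → Hadley: 21+26+8+29 = 84
Maple → Cedar → Hollow → Hadley → Elm: 21+26+32+29 = 108
Maple → Cedar → Elm → Hollow → Hadley: 21+19+8+32 = 80
Maple → Cedar → Elm → Hadley → Hollow: 21+19+29+32 = 101
Maple → Cedar → Hadley → Hollow → Elm: 21+30+32+8 = 91
Maple → Cedar → Hadley → Elm → Hollow: 21+30+29+8 = 88
Maple → Elm → Hollow → Cedar → Hadley: 3+8+26+30 = 67
Maple → Elm → Hollow → Hadley → Cedar: 3+8+32+30 = 73
… (10 more)
The minimum is 62.
One shortest path: Maple → Hollow → Elm → Cedar → Hadley.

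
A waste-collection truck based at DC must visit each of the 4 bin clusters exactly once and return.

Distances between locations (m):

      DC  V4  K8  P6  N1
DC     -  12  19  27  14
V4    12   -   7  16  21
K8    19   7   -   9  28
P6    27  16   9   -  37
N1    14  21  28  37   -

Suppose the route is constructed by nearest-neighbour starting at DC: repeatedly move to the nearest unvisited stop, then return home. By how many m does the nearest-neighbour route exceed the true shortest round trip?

The nearest-neighbour route is 1 m longer than optimal.

From DC: V4=12, N1=14, K8=19, P6=27 → choose V4 (12).
From V4: K8=7, P6=16, N1=21 → choose K8 (7).
From K8: P6=9, N1=28 → choose P6 (9).
From P6: N1=37 → choose N1 (37).
NN route DC → V4 → K8 → P6 → N1 → DC costs 79.
Optimal: DC → P6 → K8 → V4 → N1 → DC costs 78 (by enumerating all 12 distinct tours).
Excess = 79 − 78 = 1.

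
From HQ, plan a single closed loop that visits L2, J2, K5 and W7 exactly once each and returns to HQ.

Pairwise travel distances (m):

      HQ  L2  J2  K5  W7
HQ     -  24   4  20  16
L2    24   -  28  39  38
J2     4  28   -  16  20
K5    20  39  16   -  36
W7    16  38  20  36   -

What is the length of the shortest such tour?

Shortest round trip = 113 m.

There are 12 distinct closed tours to check (reversals are equivalent).
HQ-L2-J2-K5-W7-HQ: 24+28+16+36+16 = 120
HQ-L2-J2-W7-K5-HQ: 24+28+20+36+20 = 128
HQ-L2-K5-J2-W7-HQ: 24+39+16+20+16 = 115
HQ-L2-K5-W7-J2-HQ: 24+39+36+20+4 = 123
HQ-L2-W7-J2-K5-HQ: 24+38+20+16+20 = 118
HQ-L2-W7-K5-J2-HQ: 24+38+36+16+4 = 118
HQ-J2-L2-K5-W7-HQ: 4+28+39+36+16 = 123
HQ-J2-L2-W7-K5-HQ: 4+28+38+36+20 = 126
HQ-J2-K5-L2-W7-HQ: 4+16+39+38+16 = 113
HQ-J2-W7-L2-K5-HQ: 4+20+38+39+20 = 121
HQ-K5-L2-J2-W7-HQ: 20+39+28+20+16 = 123
HQ-K5-J2-L2-W7-HQ: 20+16+28+38+16 = 118
The minimum is 113.
One optimal route: HQ → J2 → K5 → L2 → W7 → HQ (or its reverse).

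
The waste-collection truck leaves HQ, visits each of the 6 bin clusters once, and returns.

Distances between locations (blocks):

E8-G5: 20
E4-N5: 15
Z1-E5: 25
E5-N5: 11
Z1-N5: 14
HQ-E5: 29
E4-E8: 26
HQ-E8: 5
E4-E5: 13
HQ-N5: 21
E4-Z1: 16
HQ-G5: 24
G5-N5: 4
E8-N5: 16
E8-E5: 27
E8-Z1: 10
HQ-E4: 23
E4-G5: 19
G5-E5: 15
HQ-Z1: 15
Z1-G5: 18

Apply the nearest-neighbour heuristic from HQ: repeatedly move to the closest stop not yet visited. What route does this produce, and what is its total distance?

HQ → [E8:5 / Z1:15 / N5:21 / E4:23 / G5:24 / E5:29] → E8 (5)
E8 → [Z1:10 / N5:16 / G5:20 / E4:26 / E5:27] → Z1 (10)
Z1 → [N5:14 / E4:16 / G5:18 / E5:25] → N5 (14)
N5 → [G5:4 / E5:11 / E4:15] → G5 (4)
G5 → [E5:15 / E4:19] → E5 (15)
E5 → [E4:13] → E4 (13)
Return E4→HQ: 23.
Total = 5 + 10 + 14 + 4 + 15 + 13 + 23 = 84.

Total distance 84 blocks via the nearest-neighbour route HQ → E8 → Z1 → N5 → G5 → E5 → E4 → HQ.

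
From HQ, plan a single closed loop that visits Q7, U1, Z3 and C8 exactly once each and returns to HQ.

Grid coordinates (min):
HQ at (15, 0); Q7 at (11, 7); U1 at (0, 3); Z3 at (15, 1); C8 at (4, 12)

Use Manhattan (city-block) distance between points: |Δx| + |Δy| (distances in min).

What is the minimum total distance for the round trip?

HQ → Q7 → U1 → Z3 → C8 → HQ: 11+15+17+22+23 = 88
HQ → Q7 → U1 → C8 → Z3 → HQ: 11+15+13+22+1 = 62
HQ → Q7 → Z3 → U1 → C8 → HQ: 11+10+17+13+23 = 74
HQ → Q7 → Z3 → C8 → U1 → HQ: 11+10+22+13+18 = 74
HQ → Q7 → C8 → U1 → Z3 → HQ: 11+12+13+17+1 = 54
HQ → Q7 → C8 → Z3 → U1 → HQ: 11+12+22+17+18 = 80
HQ → U1 → Q7 → Z3 → C8 → HQ: 18+15+10+22+23 = 88
HQ → U1 → Q7 → C8 → Z3 → HQ: 18+15+12+22+1 = 68
HQ → U1 → Z3 → Q7 → C8 → HQ: 18+17+10+12+23 = 80
HQ → U1 → C8 → Q7 → Z3 → HQ: 18+13+12+10+1 = 54
HQ → Z3 → Q7 → U1 → C8 → HQ: 1+10+15+13+23 = 62
HQ → Z3 → U1 → Q7 → C8 → HQ: 1+17+15+12+23 = 68
The minimum is 54.
One optimal route: HQ → Q7 → C8 → U1 → Z3 → HQ (or its reverse).

Shortest round trip = 54 min.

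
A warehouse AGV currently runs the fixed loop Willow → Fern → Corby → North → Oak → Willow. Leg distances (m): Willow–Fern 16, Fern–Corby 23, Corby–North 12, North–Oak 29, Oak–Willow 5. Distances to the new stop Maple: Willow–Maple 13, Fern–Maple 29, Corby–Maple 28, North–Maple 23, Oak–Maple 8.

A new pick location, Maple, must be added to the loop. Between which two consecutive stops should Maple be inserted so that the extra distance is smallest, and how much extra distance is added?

Insertion cost between consecutive stops i–j is d(i,Maple) + d(Maple,j) − d(i,j):
  between Willow and Fern: 13 + 29 − 16 = 26
  between Fern and Corby: 29 + 28 − 23 = 34
  between Corby and North: 28 + 23 − 12 = 39
  between North and Oak: 23 + 8 − 29 = 2
  between Oak and Willow: 8 + 13 − 5 = 16
Cheapest insertion is between North and Oak, adding 2.
New total = 85 + 2 = 87.

+2 m — insert Maple between North and Oak.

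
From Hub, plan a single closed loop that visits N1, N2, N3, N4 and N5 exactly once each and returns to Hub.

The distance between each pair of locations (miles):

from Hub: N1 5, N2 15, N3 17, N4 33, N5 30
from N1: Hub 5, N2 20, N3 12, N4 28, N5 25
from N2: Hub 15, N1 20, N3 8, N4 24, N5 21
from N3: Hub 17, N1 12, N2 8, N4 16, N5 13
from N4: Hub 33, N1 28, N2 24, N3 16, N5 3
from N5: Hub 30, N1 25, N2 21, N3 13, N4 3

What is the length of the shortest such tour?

Minimum total distance: 72 miles.

Hub → N1 → N2 → N3 → N4 → N5 → Hub: 5+20+8+16+3+30 = 82
Hub → N1 → N2 → N3 → N5 → N4 → Hub: 5+20+8+13+3+33 = 82
Hub → N1 → N2 → N4 → N3 → N5 → Hub: 5+20+24+16+13+30 = 108
Hub → N1 → N2 → N4 → N5 → N3 → Hub: 5+20+24+3+13+17 = 82
Hub → N1 → N2 → N5 → N3 → N4 → Hub: 5+20+21+13+16+33 = 108
Hub → N1 → N2 → N5 → N4 → N3 → Hub: 5+20+21+3+16+17 = 82
Hub → N1 → N3 → N2 → N4 → N5 → Hub: 5+12+8+24+3+30 = 82
Hub → N1 → N3 → N2 → N5 → N4 → Hub: 5+12+8+21+3+33 = 82
Hub → N1 → N3 → N4 → N2 → N5 → Hub: 5+12+16+24+21+30 = 108
Hub → N1 → N3 → N4 → N5 → N2 → Hub: 5+12+16+3+21+15 = 72
Hub → N1 → N3 → N5 → N2 → N4 → Hub: 5+12+13+21+24+33 = 108
Hub → N1 → N3 → N5 → N4 → N2 → Hub: 5+12+13+3+24+15 = 72
Hub → N1 → N4 → N2 → N3 → N5 → Hub: 5+28+24+8+13+30 = 108
Hub → N1 → N4 → N2 → N5 → N3 → Hub: 5+28+24+21+13+17 = 108
… (46 more)
The minimum is 72.
One optimal route: Hub → N1 → N3 → N4 → N5 → N2 → Hub (or its reverse).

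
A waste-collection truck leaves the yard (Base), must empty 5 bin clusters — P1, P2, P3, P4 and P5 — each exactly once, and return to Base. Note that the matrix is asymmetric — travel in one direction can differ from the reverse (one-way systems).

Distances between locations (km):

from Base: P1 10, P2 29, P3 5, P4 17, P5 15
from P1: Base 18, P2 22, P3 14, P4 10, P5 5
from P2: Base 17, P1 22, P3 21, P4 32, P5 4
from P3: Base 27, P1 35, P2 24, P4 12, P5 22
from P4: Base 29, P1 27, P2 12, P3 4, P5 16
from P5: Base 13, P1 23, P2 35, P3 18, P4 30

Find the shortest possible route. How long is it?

Shortest round trip = 65 km.

Base-P1-P2-P3-P4-P5-Base: 10+22+21+12+16+13 = 94
Base-P1-P2-P3-P5-P4-Base: 10+22+21+22+30+29 = 134
Base-P1-P2-P4-P3-P5-Base: 10+22+32+4+22+13 = 103
Base-P1-P2-P4-P5-P3-Base: 10+22+32+16+18+27 = 125
Base-P1-P2-P5-P3-P4-Base: 10+22+4+18+12+29 = 95
Base-P1-P2-P5-P4-P3-Base: 10+22+4+30+4+27 = 97
Base-P1-P3-P2-P4-P5-Base: 10+14+24+32+16+13 = 109
Base-P1-P3-P2-P5-P4-Base: 10+14+24+4+30+29 = 111
Base-P1-P3-P4-P2-P5-Base: 10+14+12+12+4+13 = 65
Base-P1-P3-P4-P5-P2-Base: 10+14+12+16+35+17 = 104
Base-P1-P3-P5-P2-P4-Base: 10+14+22+35+32+29 = 142
Base-P1-P3-P5-P4-P2-Base: 10+14+22+30+12+17 = 105
Base-P1-P4-P2-P3-P5-Base: 10+10+12+21+22+13 = 88
Base-P1-P4-P2-P5-P3-Base: 10+10+12+4+18+27 = 81
… (106 more)
The minimum is 65.
One optimal route: Base → P1 → P3 → P4 → P2 → P5 → Base.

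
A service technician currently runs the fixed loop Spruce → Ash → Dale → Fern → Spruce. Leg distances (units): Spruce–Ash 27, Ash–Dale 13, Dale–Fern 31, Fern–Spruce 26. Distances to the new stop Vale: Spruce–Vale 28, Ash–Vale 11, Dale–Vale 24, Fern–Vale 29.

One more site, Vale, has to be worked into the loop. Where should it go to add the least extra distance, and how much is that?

Insertion cost between consecutive stops i–j is d(i,Vale) + d(Vale,j) − d(i,j):
  between Spruce and Ash: 28 + 11 − 27 = 12
  between Ash and Dale: 11 + 24 − 13 = 22
  between Dale and Fern: 24 + 29 − 31 = 22
  between Fern and Spruce: 29 + 28 − 26 = 31
Cheapest insertion is between Spruce and Ash, adding 12.
New total = 97 + 12 = 109.

Minimum extra distance: 12, inserting Vale between Spruce and Ash.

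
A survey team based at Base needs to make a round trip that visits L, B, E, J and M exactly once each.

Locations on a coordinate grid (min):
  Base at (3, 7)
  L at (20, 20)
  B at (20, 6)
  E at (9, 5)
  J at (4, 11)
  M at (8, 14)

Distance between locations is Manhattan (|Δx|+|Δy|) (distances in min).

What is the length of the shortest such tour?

Base→L→B→E→J→M→Base: 30+14+12+11+7+12 = 86
Base→L→B→E→M→J→Base: 30+14+12+10+7+5 = 78
Base→L→B→J→E→M→Base: 30+14+21+11+10+12 = 98
Base→L→B→J→M→E→Base: 30+14+21+7+10+8 = 90
Base→L→B→M→E→J→Base: 30+14+20+10+11+5 = 90
Base→L→B→M→J→E→Base: 30+14+20+7+11+8 = 90
Base→L→E→B→J→M→Base: 30+26+12+21+7+12 = 108
Base→L→E→B→M→J→Base: 30+26+12+20+7+5 = 100
Base→L→E→J→B→M→Base: 30+26+11+21+20+12 = 120
Base→L→E→J→M→B→Base: 30+26+11+7+20+18 = 112
Base→L→E→M→B→J→Base: 30+26+10+20+21+5 = 112
Base→L→E→M→J→B→Base: 30+26+10+7+21+18 = 112
Base→L→J→B→E→M→Base: 30+25+21+12+10+12 = 110
Base→L→J→B→M→E→Base: 30+25+21+20+10+8 = 114
… (46 more)
Base→E→B→L→M→J→Base: 8+12+14+18+7+5 = 64  ← best
The minimum is 64.
One optimal route: Base → E → B → L → M → J → Base (or its reverse).

Shortest round trip = 64 min.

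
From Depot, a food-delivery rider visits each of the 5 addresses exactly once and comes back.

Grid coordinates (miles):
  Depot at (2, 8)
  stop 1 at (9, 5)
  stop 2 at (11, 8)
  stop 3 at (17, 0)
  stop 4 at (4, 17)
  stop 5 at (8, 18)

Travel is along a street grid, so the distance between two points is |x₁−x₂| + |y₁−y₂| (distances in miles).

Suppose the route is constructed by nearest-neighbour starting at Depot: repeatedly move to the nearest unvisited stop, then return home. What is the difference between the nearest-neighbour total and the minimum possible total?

From Depot: stop 2=9, stop 1=10, stop 4=11, stop 5=16, stop 3=23 → choose stop 2 (9).
From stop 2: stop 1=5, stop 5=13, stop 3=14, stop 4=16 → choose stop 1 (5).
From stop 1: stop 3=13, stop 5=14, stop 4=17 → choose stop 3 (13).
From stop 3: stop 5=27, stop 4=30 → choose stop 5 (27).
From stop 5: stop 4=5 → choose stop 4 (5).
NN route Depot → stop 2 → stop 1 → stop 3 → stop 5 → stop 4 → Depot costs 70.
Optimal: Depot → stop 1 → stop 3 → stop 2 → stop 5 → stop 4 → Depot costs 66 (by enumerating all 60 distinct tours).
Excess = 70 − 66 = 4.

4 miles longer than the optimal tour.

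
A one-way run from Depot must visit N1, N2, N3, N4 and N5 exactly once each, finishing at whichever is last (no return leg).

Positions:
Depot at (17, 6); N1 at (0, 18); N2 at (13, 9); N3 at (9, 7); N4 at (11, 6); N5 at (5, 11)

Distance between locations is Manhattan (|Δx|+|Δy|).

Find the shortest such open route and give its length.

There are 5! = 120 possible orderings.
Depot→N1→N2→N3→N4→N5: 29+22+6+3+11 = 71
Depot→N1→N2→N3→N5→N4: 29+22+6+8+11 = 76
Depot→N1→N2→N4→N3→N5: 29+22+5+3+8 = 67
Depot→N1→N2→N4→N5→N3: 29+22+5+11+8 = 75
Depot→N1→N2→N5→N3→N4: 29+22+10+8+3 = 72
Depot→N1→N2→N5→N4→N3: 29+22+10+11+3 = 75
Depot→N1→N3→N2→N4→N5: 29+20+6+5+11 = 71
Depot→N1→N3→N2→N5→N4: 29+20+6+10+11 = 76
Depot→N1→N3→N4→N2→N5: 29+20+3+5+10 = 67
Depot→N1→N3→N4→N5→N2: 29+20+3+11+10 = 73
Depot→N1→N3→N5→N2→N4: 29+20+8+10+5 = 72
Depot→N1→N3→N5→N4→N2: 29+20+8+11+5 = 73
Depot→N1→N4→N2→N3→N5: 29+23+5+6+8 = 71
Depot→N1→N4→N2→N5→N3: 29+23+5+10+8 = 75
… (106 more)
Depot→N2→N4→N3→N5→N1: 7+5+3+8+12 = 35  ← best
The minimum is 35.
One shortest path: Depot → N2 → N4 → N3 → N5 → N1.

Minimum one-way distance = 35.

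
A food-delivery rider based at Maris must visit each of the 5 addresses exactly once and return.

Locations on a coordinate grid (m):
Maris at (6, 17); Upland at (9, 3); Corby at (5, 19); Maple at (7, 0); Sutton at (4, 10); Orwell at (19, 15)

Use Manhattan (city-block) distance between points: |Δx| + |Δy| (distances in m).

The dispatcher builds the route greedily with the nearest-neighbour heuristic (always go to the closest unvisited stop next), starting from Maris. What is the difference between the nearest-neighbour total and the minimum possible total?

Maris: Corby=3, Sutton=9, Orwell=15, Upland=17, Maple=18 ⇒ Corby
Corby: Sutton=10, Orwell=18, Upland=20, Maple=21 ⇒ Sutton
Sutton: Upland=12, Maple=13, Orwell=20 ⇒ Upland
Upland: Maple=5, Orwell=22 ⇒ Maple
Maple: Orwell=27 ⇒ Orwell
NN route Maris → Corby → Sutton → Upland → Maple → Orwell → Maris costs 72.
Optimal: Maris → Corby → Sutton → Maple → Upland → Orwell → Maris costs 68 (by enumerating all 60 distinct tours).
Excess = 72 − 68 = 4.

Excess over optimum: 4 m.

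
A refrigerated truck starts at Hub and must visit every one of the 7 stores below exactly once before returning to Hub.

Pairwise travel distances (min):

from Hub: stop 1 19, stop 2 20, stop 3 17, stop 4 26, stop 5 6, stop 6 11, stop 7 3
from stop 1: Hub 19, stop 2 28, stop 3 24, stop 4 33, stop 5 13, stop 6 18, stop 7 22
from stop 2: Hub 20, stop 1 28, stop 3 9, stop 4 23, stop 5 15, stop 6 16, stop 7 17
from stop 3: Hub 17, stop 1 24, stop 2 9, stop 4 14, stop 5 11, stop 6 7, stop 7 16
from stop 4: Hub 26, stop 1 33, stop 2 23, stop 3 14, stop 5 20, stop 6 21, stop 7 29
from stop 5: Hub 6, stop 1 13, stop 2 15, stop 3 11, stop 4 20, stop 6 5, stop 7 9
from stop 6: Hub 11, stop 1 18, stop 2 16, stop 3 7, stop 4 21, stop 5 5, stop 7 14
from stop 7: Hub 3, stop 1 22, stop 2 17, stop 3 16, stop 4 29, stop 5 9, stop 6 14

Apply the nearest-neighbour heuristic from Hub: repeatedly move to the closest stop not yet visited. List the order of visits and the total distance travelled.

Nearest-neighbour total = 108 min; route Hub → stop 7 → stop 5 → stop 6 → stop 3 → stop 2 → stop 4 → stop 1 → Hub.

At Hub the remaining stops are stop 7 3, stop 5 6, stop 6 11, stop 3 17, stop 1 19, stop 2 20, stop 4 26; go to stop 7.
At stop 7 the remaining stops are stop 5 9, stop 6 14, stop 3 16, stop 2 17, stop 1 22, stop 4 29; go to stop 5.
At stop 5 the remaining stops are stop 6 5, stop 3 11, stop 1 13, stop 2 15, stop 4 20; go to stop 6.
At stop 6 the remaining stops are stop 3 7, stop 2 16, stop 1 18, stop 4 21; go to stop 3.
At stop 3 the remaining stops are stop 2 9, stop 4 14, stop 1 24; go to stop 2.
At stop 2 the remaining stops are stop 4 23, stop 1 28; go to stop 4.
At stop 4 the remaining stops are stop 1 33; go to stop 1.
Return stop 1→Hub: 19.
Total = 3 + 9 + 5 + 7 + 9 + 23 + 33 + 19 = 108.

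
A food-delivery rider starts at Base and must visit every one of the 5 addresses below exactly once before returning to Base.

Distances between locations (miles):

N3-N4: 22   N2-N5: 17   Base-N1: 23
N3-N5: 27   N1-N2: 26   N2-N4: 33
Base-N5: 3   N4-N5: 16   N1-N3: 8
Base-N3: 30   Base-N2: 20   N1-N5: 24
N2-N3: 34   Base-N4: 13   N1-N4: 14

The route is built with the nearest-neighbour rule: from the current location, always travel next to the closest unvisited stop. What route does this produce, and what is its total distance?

From Base: distances to unvisited — N5=3, N4=13, N2=20, N1=23, N3=30. Nearest is N5 (3).
From N5: distances to unvisited — N4=16, N2=17, N1=24, N3=27. Nearest is N4 (16).
From N4: distances to unvisited — N1=14, N3=22, N2=33. Nearest is N1 (14).
From N1: distances to unvisited — N3=8, N2=26. Nearest is N3 (8).
From N3: distances to unvisited — N2=34. Nearest is N2 (34).
Return N2→Base: 20.
Total = 3 + 16 + 14 + 8 + 34 + 20 = 95.

Nearest-neighbour total = 95 miles; route Base → N5 → N4 → N1 → N3 → N2 → Base.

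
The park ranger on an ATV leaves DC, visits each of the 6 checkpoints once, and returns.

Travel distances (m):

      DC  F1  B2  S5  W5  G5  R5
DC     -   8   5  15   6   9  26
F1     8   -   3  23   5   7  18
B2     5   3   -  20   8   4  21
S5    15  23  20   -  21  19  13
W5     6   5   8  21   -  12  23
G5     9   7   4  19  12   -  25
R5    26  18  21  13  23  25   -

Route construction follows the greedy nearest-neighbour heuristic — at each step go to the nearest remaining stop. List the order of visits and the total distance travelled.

Total distance 83 m via the nearest-neighbour route DC → B2 → F1 → W5 → G5 → S5 → R5 → DC.

From DC: distances to unvisited — B2=5, W5=6, F1=8, G5=9, S5=15, R5=26. Nearest is B2 (5).
From B2: distances to unvisited — F1=3, G5=4, W5=8, S5=20, R5=21. Nearest is F1 (3).
From F1: distances to unvisited — W5=5, G5=7, R5=18, S5=23. Nearest is W5 (5).
From W5: distances to unvisited — G5=12, S5=21, R5=23. Nearest is G5 (12).
From G5: distances to unvisited — S5=19, R5=25. Nearest is S5 (19).
From S5: distances to unvisited — R5=13. Nearest is R5 (13).
Return R5→DC: 26.
Total = 5 + 3 + 5 + 12 + 19 + 13 + 26 = 83.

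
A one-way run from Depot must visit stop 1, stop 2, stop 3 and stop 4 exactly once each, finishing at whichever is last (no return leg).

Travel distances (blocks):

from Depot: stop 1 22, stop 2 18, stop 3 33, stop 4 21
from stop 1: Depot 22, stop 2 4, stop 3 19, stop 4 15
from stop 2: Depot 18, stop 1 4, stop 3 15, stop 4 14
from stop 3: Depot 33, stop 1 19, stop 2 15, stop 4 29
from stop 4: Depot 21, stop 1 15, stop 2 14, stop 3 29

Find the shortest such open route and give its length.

There are 4! = 24 possible orderings.
Depot - stop 1 - stop 2 - stop 3 - stop 4: 22+4+15+29 = 70
Depot - stop 1 - stop 2 - stop 4 - stop 3: 22+4+14+29 = 69
Depot - stop 1 - stop 3 - stop 2 - stop 4: 22+19+15+14 = 70
Depot - stop 1 - stop 3 - stop 4 - stop 2: 22+19+29+14 = 84
Depot - stop 1 - stop 4 - stop 2 - stop 3: 22+15+14+15 = 66
Depot - stop 1 - stop 4 - stop 3 - stop 2: 22+15+29+15 = 81
Depot - stop 2 - stop 1 - stop 3 - stop 4: 18+4+19+29 = 70
Depot - stop 2 - stop 1 - stop 4 - stop 3: 18+4+15+29 = 66
Depot - stop 2 - stop 3 - stop 1 - stop 4: 18+15+19+15 = 67
Depot - stop 2 - stop 3 - stop 4 - stop 1: 18+15+29+15 = 77
Depot - stop 2 - stop 4 - stop 1 - stop 3: 18+14+15+19 = 66
Depot - stop 2 - stop 4 - stop 3 - stop 1: 18+14+29+19 = 80
Depot - stop 3 - stop 1 - stop 2 - stop 4: 33+19+4+14 = 70
Depot - stop 3 - stop 1 - stop 4 - stop 2: 33+19+15+14 = 81
… (10 more)
Depot - stop 4 - stop 1 - stop 2 - stop 3: 21+15+4+15 = 55  ← best
The minimum is 55.
One shortest path: Depot → stop 4 → stop 1 → stop 2 → stop 3.

Minimum one-way distance = 55 blocks.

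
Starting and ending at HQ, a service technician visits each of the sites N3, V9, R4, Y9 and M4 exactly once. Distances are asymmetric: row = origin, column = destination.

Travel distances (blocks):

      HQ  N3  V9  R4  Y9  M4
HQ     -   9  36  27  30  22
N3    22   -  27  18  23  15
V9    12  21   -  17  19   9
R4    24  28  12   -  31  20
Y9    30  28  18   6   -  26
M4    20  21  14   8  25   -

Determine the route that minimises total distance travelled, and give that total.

Shortest round trip = 79 blocks.

HQ-N3-V9-R4-Y9-M4-HQ: 9+27+17+31+26+20 = 130
HQ-N3-V9-R4-M4-Y9-HQ: 9+27+17+20+25+30 = 128
HQ-N3-V9-Y9-R4-M4-HQ: 9+27+19+6+20+20 = 101
HQ-N3-V9-Y9-M4-R4-HQ: 9+27+19+26+8+24 = 113
HQ-N3-V9-M4-R4-Y9-HQ: 9+27+9+8+31+30 = 114
HQ-N3-V9-M4-Y9-R4-HQ: 9+27+9+25+6+24 = 100
HQ-N3-R4-V9-Y9-M4-HQ: 9+18+12+19+26+20 = 104
HQ-N3-R4-V9-M4-Y9-HQ: 9+18+12+9+25+30 = 103
HQ-N3-R4-Y9-V9-M4-HQ: 9+18+31+18+9+20 = 105
HQ-N3-R4-Y9-M4-V9-HQ: 9+18+31+26+14+12 = 110
HQ-N3-R4-M4-V9-Y9-HQ: 9+18+20+14+19+30 = 110
HQ-N3-R4-M4-Y9-V9-HQ: 9+18+20+25+18+12 = 102
HQ-N3-Y9-V9-R4-M4-HQ: 9+23+18+17+20+20 = 107
HQ-N3-Y9-V9-M4-R4-HQ: 9+23+18+9+8+24 = 91
… (106 more)
HQ-N3-Y9-R4-V9-M4-HQ: 9+23+6+12+9+20 = 79  ← best
The minimum is 79.
One optimal route: HQ → N3 → Y9 → R4 → V9 → M4 → HQ.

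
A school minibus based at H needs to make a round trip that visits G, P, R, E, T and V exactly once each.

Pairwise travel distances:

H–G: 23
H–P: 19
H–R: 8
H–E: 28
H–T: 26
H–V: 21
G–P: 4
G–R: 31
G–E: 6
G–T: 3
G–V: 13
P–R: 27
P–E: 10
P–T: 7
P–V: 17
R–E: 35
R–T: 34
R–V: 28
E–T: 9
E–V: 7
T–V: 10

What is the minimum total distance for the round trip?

There are 360 distinct closed tours to check (reversals are equivalent).
H - G - P - R - E - T - V - H: 23+4+27+35+9+10+21 = 129
H - G - P - R - E - V - T - H: 23+4+27+35+7+10+26 = 132
H - G - P - R - T - E - V - H: 23+4+27+34+9+7+21 = 125
H - G - P - R - T - V - E - H: 23+4+27+34+10+7+28 = 133
H - G - P - R - V - E - T - H: 23+4+27+28+7+9+26 = 124
H - G - P - R - V - T - E - H: 23+4+27+28+10+9+28 = 129
H - G - P - E - R - T - V - H: 23+4+10+35+34+10+21 = 137
H - G - P - E - R - V - T - H: 23+4+10+35+28+10+26 = 136
… (352 more)
H - P - G - T - E - V - R - H: 19+4+3+9+7+28+8 = 78  ← best
The minimum is 78.
One optimal route: H → P → G → T → E → V → R → H (or its reverse).

78 — the shortest possible round trip.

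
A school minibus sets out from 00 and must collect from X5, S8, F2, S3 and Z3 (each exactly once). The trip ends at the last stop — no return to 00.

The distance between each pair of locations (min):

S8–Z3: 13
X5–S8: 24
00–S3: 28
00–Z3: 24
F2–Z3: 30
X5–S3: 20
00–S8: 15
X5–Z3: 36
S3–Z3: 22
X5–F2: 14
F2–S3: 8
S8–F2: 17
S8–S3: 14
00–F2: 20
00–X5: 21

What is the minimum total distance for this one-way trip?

70 min — the minimum one-way total.

There are 5! = 120 possible orderings.
00 - X5 - S8 - F2 - S3 - Z3: 21+24+17+8+22 = 92
00 - X5 - S8 - F2 - Z3 - S3: 21+24+17+30+22 = 114
00 - X5 - S8 - S3 - F2 - Z3: 21+24+14+8+30 = 97
00 - X5 - S8 - S3 - Z3 - F2: 21+24+14+22+30 = 111
00 - X5 - S8 - Z3 - F2 - S3: 21+24+13+30+8 = 96
00 - X5 - S8 - Z3 - S3 - F2: 21+24+13+22+8 = 88
00 - X5 - F2 - S8 - S3 - Z3: 21+14+17+14+22 = 88
00 - X5 - F2 - S8 - Z3 - S3: 21+14+17+13+22 = 87
00 - X5 - F2 - S3 - S8 - Z3: 21+14+8+14+13 = 70
00 - X5 - F2 - S3 - Z3 - S8: 21+14+8+22+13 = 78
00 - X5 - F2 - Z3 - S8 - S3: 21+14+30+13+14 = 92
00 - X5 - F2 - Z3 - S3 - S8: 21+14+30+22+14 = 101
00 - X5 - S3 - S8 - F2 - Z3: 21+20+14+17+30 = 102
00 - X5 - S3 - S8 - Z3 - F2: 21+20+14+13+30 = 98
… (106 more)
The minimum is 70.
One shortest path: 00 → X5 → F2 → S3 → S8 → Z3.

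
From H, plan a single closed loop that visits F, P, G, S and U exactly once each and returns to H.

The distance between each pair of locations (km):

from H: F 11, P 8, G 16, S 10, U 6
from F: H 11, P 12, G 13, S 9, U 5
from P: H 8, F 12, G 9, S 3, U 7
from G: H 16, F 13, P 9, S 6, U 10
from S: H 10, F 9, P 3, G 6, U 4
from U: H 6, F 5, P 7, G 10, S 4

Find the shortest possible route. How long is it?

Shortest round trip = 41 km.

H-F-P-G-S-U-H: 11+12+9+6+4+6 = 48
H-F-P-G-U-S-H: 11+12+9+10+4+10 = 56
H-F-P-S-G-U-H: 11+12+3+6+10+6 = 48
H-F-P-S-U-G-H: 11+12+3+4+10+16 = 56
H-F-P-U-G-S-H: 11+12+7+10+6+10 = 56
H-F-P-U-S-G-H: 11+12+7+4+6+16 = 56
H-F-G-P-S-U-H: 11+13+9+3+4+6 = 46
H-F-G-P-U-S-H: 11+13+9+7+4+10 = 54
H-F-G-S-P-U-H: 11+13+6+3+7+6 = 46
H-F-G-S-U-P-H: 11+13+6+4+7+8 = 49
H-F-G-U-P-S-H: 11+13+10+7+3+10 = 54
H-F-G-U-S-P-H: 11+13+10+4+3+8 = 49
H-F-S-P-G-U-H: 11+9+3+9+10+6 = 48
H-F-S-P-U-G-H: 11+9+3+7+10+16 = 56
… (46 more)
H-P-S-G-F-U-H: 8+3+6+13+5+6 = 41  ← best
The minimum is 41.
One optimal route: H → P → S → G → F → U → H (or its reverse).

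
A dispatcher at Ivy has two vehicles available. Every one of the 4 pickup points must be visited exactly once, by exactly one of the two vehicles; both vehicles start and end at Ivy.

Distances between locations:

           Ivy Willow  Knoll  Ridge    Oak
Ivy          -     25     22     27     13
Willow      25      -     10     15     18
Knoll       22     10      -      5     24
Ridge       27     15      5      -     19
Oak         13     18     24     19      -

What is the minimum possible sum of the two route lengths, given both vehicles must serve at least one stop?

Check every non-empty split of the stops between the two vehicles; for each half take its own optimal tour:
  {Willow} + {Knoll, Ridge, Oak}: 50 + 59 = 109
  {Knoll} + {Willow, Ridge, Oak}: 44 + 72 = 116
  {Willow, Knoll} + {Ridge, Oak}: 57 + 59 = 116
  {Ridge} + {Willow, Knoll, Oak}: 54 + 63 = 117
  {Willow, Ridge} + {Knoll, Oak}: 67 + 59 = 126
  {Knoll, Ridge} + {Willow, Oak}: 54 + 56 = 110
  … (7 splits in total)
  {Willow, Knoll, Ridge} + {Oak}: 67 + 26 = 93  ← best
Best: vehicle 1 Ivy → Willow → Knoll → Ridge → Ivy = 67; vehicle 2 Ivy → Oak → Ivy = 26; combined 93.

Minimum combined distance: 93.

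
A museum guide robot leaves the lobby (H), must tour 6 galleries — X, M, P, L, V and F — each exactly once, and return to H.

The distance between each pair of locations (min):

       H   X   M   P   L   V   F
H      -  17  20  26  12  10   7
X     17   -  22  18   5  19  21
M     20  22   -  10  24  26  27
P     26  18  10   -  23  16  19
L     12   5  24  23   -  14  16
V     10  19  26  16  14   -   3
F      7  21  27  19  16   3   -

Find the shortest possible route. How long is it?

H→X→M→P→L→V→F→H: 17+22+10+23+14+3+7 = 96
H→X→M→P→L→F→V→H: 17+22+10+23+16+3+10 = 101
H→X→M→P→V→L→F→H: 17+22+10+16+14+16+7 = 102
H→X→M→P→V→F→L→H: 17+22+10+16+3+16+12 = 96
H→X→M→P→F→L→V→H: 17+22+10+19+16+14+10 = 108
H→X→M→P→F→V→L→H: 17+22+10+19+3+14+12 = 97
H→X→M→L→P→V→F→H: 17+22+24+23+16+3+7 = 112
H→X→M→L→P→F→V→H: 17+22+24+23+19+3+10 = 118
… (352 more)
H→L→X→M→P→V→F→H: 12+5+22+10+16+3+7 = 75  ← best
The minimum is 75.
One optimal route: H → L → X → M → P → V → F → H (or its reverse).

Shortest round trip = 75 min.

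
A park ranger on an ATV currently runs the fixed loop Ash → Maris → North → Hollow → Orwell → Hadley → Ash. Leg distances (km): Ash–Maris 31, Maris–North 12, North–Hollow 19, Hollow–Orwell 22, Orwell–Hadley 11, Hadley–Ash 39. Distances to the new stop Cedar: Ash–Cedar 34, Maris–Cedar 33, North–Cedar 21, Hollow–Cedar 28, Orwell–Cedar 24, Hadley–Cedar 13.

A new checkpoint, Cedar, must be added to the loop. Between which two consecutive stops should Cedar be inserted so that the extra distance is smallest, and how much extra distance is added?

Insertion cost between consecutive stops i–j is d(i,Cedar) + d(Cedar,j) − d(i,j):
  between Ash and Maris: 34 + 33 − 31 = 36
  between Maris and North: 33 + 21 − 12 = 42
  between North and Hollow: 21 + 28 − 19 = 30
  between Hollow and Orwell: 28 + 24 − 22 = 30
  between Orwell and Hadley: 24 + 13 − 11 = 26
  between Hadley and Ash: 13 + 34 − 39 = 8
Cheapest insertion is between Hadley and Ash, adding 8.
New total = 134 + 8 = 142.

Adding 8 km by placing Cedar on the Hadley–Ash leg.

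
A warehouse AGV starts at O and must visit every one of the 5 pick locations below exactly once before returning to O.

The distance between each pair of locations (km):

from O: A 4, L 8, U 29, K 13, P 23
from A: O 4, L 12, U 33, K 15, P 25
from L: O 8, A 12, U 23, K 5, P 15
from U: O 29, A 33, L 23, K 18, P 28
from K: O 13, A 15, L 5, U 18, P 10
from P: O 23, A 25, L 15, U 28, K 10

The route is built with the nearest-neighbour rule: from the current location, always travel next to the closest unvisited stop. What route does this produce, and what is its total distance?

88 km along O → A → L → K → P → U → O.

O → [A:4 / L:8 / K:13 / P:23 / U:29] → A (4)
A → [L:12 / K:15 / P:25 / U:33] → L (12)
L → [K:5 / P:15 / U:23] → K (5)
K → [P:10 / U:18] → P (10)
P → [U:28] → U (28)
Return U→O: 29.
Total = 4 + 12 + 5 + 10 + 28 + 29 = 88.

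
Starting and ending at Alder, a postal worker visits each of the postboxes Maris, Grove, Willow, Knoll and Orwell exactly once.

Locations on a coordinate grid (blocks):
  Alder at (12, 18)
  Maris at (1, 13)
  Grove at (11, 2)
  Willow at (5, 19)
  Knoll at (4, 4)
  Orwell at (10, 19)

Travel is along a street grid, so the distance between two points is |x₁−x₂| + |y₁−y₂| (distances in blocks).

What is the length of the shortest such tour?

Shortest round trip = 56 blocks.

With 5 stops there are 5!/2 = 60 distinct round trips (a route and its reverse cost the same).
Alder-Maris-Grove-Willow-Knoll-Orwell-Alder: 16+21+23+16+21+3 = 100
Alder-Maris-Grove-Willow-Orwell-Knoll-Alder: 16+21+23+5+21+22 = 108
Alder-Maris-Grove-Knoll-Willow-Orwell-Alder: 16+21+9+16+5+3 = 70
Alder-Maris-Grove-Knoll-Orwell-Willow-Alder: 16+21+9+21+5+8 = 80
Alder-Maris-Grove-Orwell-Willow-Knoll-Alder: 16+21+18+5+16+22 = 98
Alder-Maris-Grove-Orwell-Knoll-Willow-Alder: 16+21+18+21+16+8 = 100
Alder-Maris-Willow-Grove-Knoll-Orwell-Alder: 16+10+23+9+21+3 = 82
Alder-Maris-Willow-Grove-Orwell-Knoll-Alder: 16+10+23+18+21+22 = 110
Alder-Maris-Willow-Knoll-Grove-Orwell-Alder: 16+10+16+9+18+3 = 72
Alder-Maris-Willow-Knoll-Orwell-Grove-Alder: 16+10+16+21+18+17 = 98
Alder-Maris-Willow-Orwell-Grove-Knoll-Alder: 16+10+5+18+9+22 = 80
Alder-Maris-Willow-Orwell-Knoll-Grove-Alder: 16+10+5+21+9+17 = 78
Alder-Maris-Knoll-Grove-Willow-Orwell-Alder: 16+12+9+23+5+3 = 68
Alder-Maris-Knoll-Grove-Orwell-Willow-Alder: 16+12+9+18+5+8 = 68
… (46 more)
Alder-Grove-Knoll-Maris-Willow-Orwell-Alder: 17+9+12+10+5+3 = 56  ← best
The minimum is 56.
One optimal route: Alder → Grove → Knoll → Maris → Willow → Orwell → Alder (or its reverse).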